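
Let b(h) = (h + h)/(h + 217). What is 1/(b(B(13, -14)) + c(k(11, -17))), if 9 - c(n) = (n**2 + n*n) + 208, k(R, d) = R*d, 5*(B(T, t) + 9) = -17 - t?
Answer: -1037/72732165 ≈ -1.4258e-5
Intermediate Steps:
B(T, t) = -62/5 - t/5 (B(T, t) = -9 + (-17 - t)/5 = -9 + (-17/5 - t/5) = -62/5 - t/5)
b(h) = 2*h/(217 + h) (b(h) = (2*h)/(217 + h) = 2*h/(217 + h))
c(n) = -199 - 2*n**2 (c(n) = 9 - ((n**2 + n*n) + 208) = 9 - ((n**2 + n**2) + 208) = 9 - (2*n**2 + 208) = 9 - (208 + 2*n**2) = 9 + (-208 - 2*n**2) = -199 - 2*n**2)
1/(b(B(13, -14)) + c(k(11, -17))) = 1/(2*(-62/5 - 1/5*(-14))/(217 + (-62/5 - 1/5*(-14))) + (-199 - 2*(11*(-17))**2)) = 1/(2*(-62/5 + 14/5)/(217 + (-62/5 + 14/5)) + (-199 - 2*(-187)**2)) = 1/(2*(-48/5)/(217 - 48/5) + (-199 - 2*34969)) = 1/(2*(-48/5)/(1037/5) + (-199 - 69938)) = 1/(2*(-48/5)*(5/1037) - 70137) = 1/(-96/1037 - 70137) = 1/(-72732165/1037) = -1037/72732165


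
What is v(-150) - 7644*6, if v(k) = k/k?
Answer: -45863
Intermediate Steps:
v(k) = 1
v(-150) - 7644*6 = 1 - 7644*6 = 1 - 1*45864 = 1 - 45864 = -45863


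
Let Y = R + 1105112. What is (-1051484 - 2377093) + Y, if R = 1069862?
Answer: -1253603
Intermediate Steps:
Y = 2174974 (Y = 1069862 + 1105112 = 2174974)
(-1051484 - 2377093) + Y = (-1051484 - 2377093) + 2174974 = -3428577 + 2174974 = -1253603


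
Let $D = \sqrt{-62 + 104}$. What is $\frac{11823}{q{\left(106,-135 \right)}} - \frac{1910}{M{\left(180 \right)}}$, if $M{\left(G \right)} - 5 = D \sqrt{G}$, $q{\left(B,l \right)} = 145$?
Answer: $\frac{18094211}{218515} - \frac{2292 \sqrt{210}}{1507} \approx 60.765$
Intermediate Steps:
$D = \sqrt{42} \approx 6.4807$
$M{\left(G \right)} = 5 + \sqrt{42} \sqrt{G}$
$\frac{11823}{q{\left(106,-135 \right)}} - \frac{1910}{M{\left(180 \right)}} = \frac{11823}{145} - \frac{1910}{5 + \sqrt{42} \sqrt{180}} = 11823 \cdot \frac{1}{145} - \frac{1910}{5 + \sqrt{42} \cdot 6 \sqrt{5}} = \frac{11823}{145} - \frac{1910}{5 + 6 \sqrt{210}}$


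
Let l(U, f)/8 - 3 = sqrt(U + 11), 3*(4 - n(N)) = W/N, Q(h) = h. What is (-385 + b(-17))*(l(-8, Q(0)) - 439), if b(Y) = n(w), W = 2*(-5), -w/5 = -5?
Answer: 474179/3 - 45704*sqrt(3)/15 ≈ 1.5278e+5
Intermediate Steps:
w = 25 (w = -5*(-5) = 25)
W = -10
n(N) = 4 + 10/(3*N) (n(N) = 4 - (-10)/(3*N) = 4 + 10/(3*N))
l(U, f) = 24 + 8*sqrt(11 + U) (l(U, f) = 24 + 8*sqrt(U + 11) = 24 + 8*sqrt(11 + U))
b(Y) = 62/15 (b(Y) = 4 + (10/3)/25 = 4 + (10/3)*(1/25) = 4 + 2/15 = 62/15)
(-385 + b(-17))*(l(-8, Q(0)) - 439) = (-385 + 62/15)*((24 + 8*sqrt(11 - 8)) - 439) = -5713*((24 + 8*sqrt(3)) - 439)/15 = -5713*(-415 + 8*sqrt(3))/15 = 474179/3 - 45704*sqrt(3)/15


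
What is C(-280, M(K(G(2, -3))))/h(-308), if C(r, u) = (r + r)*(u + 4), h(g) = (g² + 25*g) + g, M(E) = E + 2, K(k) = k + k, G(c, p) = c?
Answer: -100/1551 ≈ -0.064475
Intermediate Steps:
K(k) = 2*k
M(E) = 2 + E
h(g) = g² + 26*g
C(r, u) = 2*r*(4 + u) (C(r, u) = (2*r)*(4 + u) = 2*r*(4 + u))
C(-280, M(K(G(2, -3))))/h(-308) = (2*(-280)*(4 + (2 + 2*2)))/((-308*(26 - 308))) = (2*(-280)*(4 + (2 + 4)))/((-308*(-282))) = (2*(-280)*(4 + 6))/86856 = (2*(-280)*10)*(1/86856) = -5600*1/86856 = -100/1551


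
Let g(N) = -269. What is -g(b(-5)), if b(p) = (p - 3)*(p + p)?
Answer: 269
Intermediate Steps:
b(p) = 2*p*(-3 + p) (b(p) = (-3 + p)*(2*p) = 2*p*(-3 + p))
-g(b(-5)) = -1*(-269) = 269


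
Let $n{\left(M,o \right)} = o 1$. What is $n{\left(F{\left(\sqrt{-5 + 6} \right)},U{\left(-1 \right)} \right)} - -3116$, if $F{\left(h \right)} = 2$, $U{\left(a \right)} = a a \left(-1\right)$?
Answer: $3115$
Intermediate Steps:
$U{\left(a \right)} = - a^{2}$ ($U{\left(a \right)} = a^{2} \left(-1\right) = - a^{2}$)
$n{\left(M,o \right)} = o$
$n{\left(F{\left(\sqrt{-5 + 6} \right)},U{\left(-1 \right)} \right)} - -3116 = - \left(-1\right)^{2} - -3116 = \left(-1\right) 1 + 3116 = -1 + 3116 = 3115$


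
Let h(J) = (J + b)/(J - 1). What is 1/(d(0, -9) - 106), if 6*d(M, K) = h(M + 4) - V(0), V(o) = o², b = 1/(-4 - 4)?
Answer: -144/15233 ≈ -0.0094532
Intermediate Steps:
b = -⅛ (b = 1/(-8) = -⅛ ≈ -0.12500)
h(J) = (-⅛ + J)/(-1 + J) (h(J) = (J - ⅛)/(J - 1) = (-⅛ + J)/(-1 + J))
d(M, K) = (31/8 + M)/(6*(3 + M)) (d(M, K) = ((-⅛ + (M + 4))/(-1 + (M + 4)) - 1*0²)/6 = ((-⅛ + (4 + M))/(-1 + (4 + M)) - 1*0)/6 = ((31/8 + M)/(3 + M) + 0)/6 = ((31/8 + M)/(3 + M))/6 = (31/8 + M)/(6*(3 + M)))
1/(d(0, -9) - 106) = 1/((31 + 8*0)/(48*(3 + 0)) - 106) = 1/((1/48)*(31 + 0)/3 - 106) = 1/((1/48)*(⅓)*31 - 106) = 1/(31/144 - 106) = 1/(-15233/144) = -144/15233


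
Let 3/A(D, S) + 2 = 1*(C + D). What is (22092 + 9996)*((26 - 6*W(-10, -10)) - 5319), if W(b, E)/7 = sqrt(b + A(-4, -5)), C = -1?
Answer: -169841784 - 192528*I*sqrt(511) ≈ -1.6984e+8 - 4.3522e+6*I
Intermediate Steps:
A(D, S) = 3/(-3 + D) (A(D, S) = 3/(-2 + 1*(-1 + D)) = 3/(-2 + (-1 + D)) = 3/(-3 + D))
W(b, E) = 7*sqrt(-3/7 + b) (W(b, E) = 7*sqrt(b + 3/(-3 - 4)) = 7*sqrt(b + 3/(-7)) = 7*sqrt(b + 3*(-1/7)) = 7*sqrt(b - 3/7) = 7*sqrt(-3/7 + b))
(22092 + 9996)*((26 - 6*W(-10, -10)) - 5319) = (22092 + 9996)*((26 - 6*sqrt(-21 + 49*(-10))) - 5319) = 32088*((26 - 6*sqrt(-21 - 490)) - 5319) = 32088*((26 - 6*I*sqrt(511)) - 5319) = 32088*(-5293 - 6*I*sqrt(511)) = -169841784 - 192528*I*sqrt(511)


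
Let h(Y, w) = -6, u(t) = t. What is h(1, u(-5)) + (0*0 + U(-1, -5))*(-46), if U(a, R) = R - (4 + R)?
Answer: 178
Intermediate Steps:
U(a, R) = -4 (U(a, R) = R + (-4 - R) = -4)
h(1, u(-5)) + (0*0 + U(-1, -5))*(-46) = -6 + (0*0 - 4)*(-46) = -6 + (0 - 4)*(-46) = -6 - 4*(-46) = -6 + 184 = 178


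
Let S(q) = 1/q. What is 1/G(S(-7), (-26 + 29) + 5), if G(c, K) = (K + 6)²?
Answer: 1/196 ≈ 0.0051020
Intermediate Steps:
G(c, K) = (6 + K)²
1/G(S(-7), (-26 + 29) + 5) = 1/((6 + ((-26 + 29) + 5))²) = 1/((6 + (3 + 5))²) = 1/((6 + 8)²) = 1/(14²) = 1/196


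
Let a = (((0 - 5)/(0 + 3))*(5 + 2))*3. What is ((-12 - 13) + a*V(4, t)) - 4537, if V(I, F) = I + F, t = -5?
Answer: -4527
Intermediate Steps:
V(I, F) = F + I
a = -35 (a = (-5/3*7)*3 = (-5*⅓*7)*3 = -5/3*7*3 = -35/3*3 = -35)
((-12 - 13) + a*V(4, t)) - 4537 = ((-12 - 13) - 35*(-5 + 4)) - 4537 = (-25 - 35*(-1)) - 4537 = (-25 + 35) - 4537 = 10 - 4537 = -4527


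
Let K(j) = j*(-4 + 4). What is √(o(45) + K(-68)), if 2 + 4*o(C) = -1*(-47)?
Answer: 3*√5/2 ≈ 3.3541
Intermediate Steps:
K(j) = 0 (K(j) = j*0 = 0)
o(C) = 45/4 (o(C) = -½ + (-1*(-47))/4 = -½ + (¼)*47 = -½ + 47/4 = 45/4)
√(o(45) + K(-68)) = √(45/4 + 0) = √(45/4) = 3*√5/2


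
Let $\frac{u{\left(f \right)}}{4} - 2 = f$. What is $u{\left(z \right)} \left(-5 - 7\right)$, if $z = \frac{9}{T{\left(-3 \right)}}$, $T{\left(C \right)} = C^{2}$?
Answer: $-144$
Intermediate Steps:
$z = 1$ ($z = \frac{9}{\left(-3\right)^{2}} = \frac{9}{9} = 9 \cdot \frac{1}{9} = 1$)
$u{\left(f \right)} = 8 + 4 f$
$u{\left(z \right)} \left(-5 - 7\right) = \left(8 + 4 \cdot 1\right) \left(-5 - 7\right) = \left(8 + 4\right) \left(-12\right) = 12 \left(-12\right) = -144$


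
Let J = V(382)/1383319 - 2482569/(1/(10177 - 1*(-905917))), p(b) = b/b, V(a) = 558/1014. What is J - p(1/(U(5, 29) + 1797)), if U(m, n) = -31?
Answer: -531680109536392018564/233780911 ≈ -2.2743e+12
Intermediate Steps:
V(a) = 93/169 (V(a) = 558*(1/1014) = 93/169)
p(b) = 1
J = -531680109536158237653/233780911 (J = (93/169)/1383319 - 2482569/(1/(10177 - 1*(-905917))) = (93/169)*(1/1383319) - 2482569/(1/(10177 + 905917)) = 93/233780911 - 2482569/(1/916094) = 93/233780911 - 2482569/1/916094 = 93/233780911 - 2482569*916094 = 93/233780911 - 2274266565486 = -531680109536158237653/233780911 ≈ -2.2743e+12)
J - p(1/(U(5, 29) + 1797)) = -531680109536158237653/233780911 - 1*1 = -531680109536158237653/233780911 - 1 = -531680109536392018564/233780911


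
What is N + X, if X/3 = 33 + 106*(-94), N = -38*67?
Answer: -32339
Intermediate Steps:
N = -2546
X = -29793 (X = 3*(33 + 106*(-94)) = 3*(33 - 9964) = 3*(-9931) = -29793)
N + X = -2546 - 29793 = -32339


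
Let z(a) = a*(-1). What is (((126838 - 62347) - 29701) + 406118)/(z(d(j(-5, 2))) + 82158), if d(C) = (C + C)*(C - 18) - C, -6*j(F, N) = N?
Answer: 3968172/739309 ≈ 5.3674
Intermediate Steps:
j(F, N) = -N/6
d(C) = -C + 2*C*(-18 + C) (d(C) = (2*C)*(-18 + C) - C = 2*C*(-18 + C) - C = -C + 2*C*(-18 + C))
z(a) = -a
(((126838 - 62347) - 29701) + 406118)/(z(d(j(-5, 2))) + 82158) = (((126838 - 62347) - 29701) + 406118)/(-(-1/6*2)*(-37 + 2*(-1/6*2)) + 82158) = ((64491 - 29701) + 406118)/(-(-1)*(-37 + 2*(-1/3))/3 + 82158) = (34790 + 406118)/(-(-1)*(-37 - 2/3)/3 + 82158) = 440908/(-(-1)*(-113)/(3*3) + 82158) = 440908/(-1*113/9 + 82158) = 440908/(-113/9 + 82158) = 440908/(739309/9) = 440908*(9/739309) = 3968172/739309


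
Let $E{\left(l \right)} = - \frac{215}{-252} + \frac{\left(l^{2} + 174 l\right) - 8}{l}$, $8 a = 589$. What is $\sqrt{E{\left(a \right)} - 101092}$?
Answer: $\frac{i \sqrt{246852559213666}}{49476} \approx 317.56 i$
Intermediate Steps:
$a = \frac{589}{8}$ ($a = \frac{1}{8} \cdot 589 = \frac{589}{8} \approx 73.625$)
$E{\left(l \right)} = \frac{215}{252} + \frac{-8 + l^{2} + 174 l}{l}$ ($E{\left(l \right)} = \left(-215\right) \left(- \frac{1}{252}\right) + \frac{-8 + l^{2} + 174 l}{l} = \frac{215}{252} + \frac{-8 + l^{2} + 174 l}{l}$)
$\sqrt{E{\left(a \right)} - 101092} = \sqrt{\left(\frac{44063}{252} + \frac{589}{8} - \frac{8}{\frac{589}{8}}\right) - 101092} = \sqrt{\left(\frac{44063}{252} + \frac{589}{8} - \frac{64}{589}\right) - 101092} = \sqrt{\frac{73729981}{296856} - 101092} = \sqrt{- \frac{29936036771}{296856}} = \frac{i \sqrt{246852559213666}}{49476}$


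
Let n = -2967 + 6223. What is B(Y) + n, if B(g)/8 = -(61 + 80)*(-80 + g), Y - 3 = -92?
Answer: 193888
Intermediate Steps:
Y = -89 (Y = 3 - 92 = -89)
n = 3256
B(g) = 90240 - 1128*g (B(g) = 8*(-(61 + 80)*(-80 + g)) = 8*(-141*(-80 + g)) = 8*(-(-11280 + 141*g)) = 8*(11280 - 141*g) = 90240 - 1128*g)
B(Y) + n = (90240 - 1128*(-89)) + 3256 = (90240 + 100392) + 3256 = 190632 + 3256 = 193888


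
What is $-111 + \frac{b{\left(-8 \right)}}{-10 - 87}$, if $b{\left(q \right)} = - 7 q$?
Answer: $- \frac{10823}{97} \approx -111.58$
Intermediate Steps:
$-111 + \frac{b{\left(-8 \right)}}{-10 - 87} = -111 + \frac{\left(-7\right) \left(-8\right)}{-10 - 87} = -111 + \frac{1}{-97} \cdot 56 = -111 - \frac{56}{97} = - \frac{10823}{97}$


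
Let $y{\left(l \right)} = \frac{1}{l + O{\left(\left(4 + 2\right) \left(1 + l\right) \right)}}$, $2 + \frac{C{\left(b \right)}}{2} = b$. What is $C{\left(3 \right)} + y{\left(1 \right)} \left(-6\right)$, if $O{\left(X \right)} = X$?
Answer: $\frac{20}{13} \approx 1.5385$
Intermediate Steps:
$C{\left(b \right)} = -4 + 2 b$
$y{\left(l \right)} = \frac{1}{6 + 7 l}$ ($y{\left(l \right)} = \frac{1}{l + \left(4 + 2\right) \left(1 + l\right)} = \frac{1}{l + 6 \left(1 + l\right)} = \frac{1}{l + \left(6 + 6 l\right)} = \frac{1}{6 + 7 l}$)
$C{\left(3 \right)} + y{\left(1 \right)} \left(-6\right) = \left(-4 + 2 \cdot 3\right) + \frac{1}{6 + 7 \cdot 1} \left(-6\right) = \left(-4 + 6\right) + \frac{1}{6 + 7} \left(-6\right) = 2 + \frac{1}{13} \left(-6\right) = 2 - \frac{6}{13} = \frac{20}{13}$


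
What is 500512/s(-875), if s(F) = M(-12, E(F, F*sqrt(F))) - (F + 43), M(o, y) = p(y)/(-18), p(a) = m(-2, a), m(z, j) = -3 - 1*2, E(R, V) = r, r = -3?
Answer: 9009216/14981 ≈ 601.38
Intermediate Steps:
E(R, V) = -3
m(z, j) = -5 (m(z, j) = -3 - 2 = -5)
p(a) = -5
M(o, y) = 5/18 (M(o, y) = -5/(-18) = -5*(-1/18) = 5/18)
s(F) = -769/18 - F (s(F) = 5/18 - (F + 43) = 5/18 - (43 + F) = 5/18 + (-43 - F) = -769/18 - F)
500512/s(-875) = 500512/(-769/18 - 1*(-875)) = 500512/(-769/18 + 875) = 500512/(14981/18) = 500512*(18/14981) = 9009216/14981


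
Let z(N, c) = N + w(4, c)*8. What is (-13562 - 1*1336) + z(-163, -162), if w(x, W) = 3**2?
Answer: -14989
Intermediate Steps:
w(x, W) = 9
z(N, c) = 72 + N (z(N, c) = N + 9*8 = N + 72 = 72 + N)
(-13562 - 1*1336) + z(-163, -162) = (-13562 - 1*1336) + (72 - 163) = (-13562 - 1336) - 91 = -14898 - 91 = -14989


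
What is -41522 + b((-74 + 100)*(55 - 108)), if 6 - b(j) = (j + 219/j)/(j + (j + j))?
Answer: -236504103535/5696652 ≈ -41516.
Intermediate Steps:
b(j) = 6 - (j + 219/j)/(3*j) (b(j) = 6 - (j + 219/j)/(j + (j + j)) = 6 - (j + 219/j)/(j + 2*j) = 6 - (j + 219/j)/(3*j))
-41522 + b((-74 + 100)*(55 - 108)) = -41522 + (17/3 - 73*1/((-74 + 100)**2*(55 - 108)**2)) = -41522 + (17/3 - 73/(26*(-53))**2) = -41522 + (17/3 - 73/(-1378)**2) = -41522 + (17/3 - 73*1/1898884) = -41522 + (17/3 - 73/1898884) = -41522 + 32280809/5696652 = -236504103535/5696652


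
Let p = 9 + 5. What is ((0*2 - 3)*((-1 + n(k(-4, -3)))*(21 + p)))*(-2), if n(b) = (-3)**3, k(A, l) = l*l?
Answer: -5880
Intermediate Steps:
k(A, l) = l**2
p = 14
n(b) = -27
((0*2 - 3)*((-1 + n(k(-4, -3)))*(21 + p)))*(-2) = ((0*2 - 3)*((-1 - 27)*(21 + 14)))*(-2) = ((0 - 3)*(-28*35))*(-2) = -3*(-980)*(-2) = 2940*(-2) = -5880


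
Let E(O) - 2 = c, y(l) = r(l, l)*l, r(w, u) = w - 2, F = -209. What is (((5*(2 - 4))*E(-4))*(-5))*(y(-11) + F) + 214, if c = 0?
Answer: -6386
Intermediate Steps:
r(w, u) = -2 + w
y(l) = l*(-2 + l) (y(l) = (-2 + l)*l = l*(-2 + l))
E(O) = 2 (E(O) = 2 + 0 = 2)
(((5*(2 - 4))*E(-4))*(-5))*(y(-11) + F) + 214 = (((5*(2 - 4))*2)*(-5))*(-11*(-2 - 11) - 209) + 214 = (((5*(-2))*2)*(-5))*(-11*(-13) - 209) + 214 = (-10*2*(-5))*(143 - 209) + 214 = -20*(-5)*(-66) + 214 = 100*(-66) + 214 = -6600 + 214 = -6386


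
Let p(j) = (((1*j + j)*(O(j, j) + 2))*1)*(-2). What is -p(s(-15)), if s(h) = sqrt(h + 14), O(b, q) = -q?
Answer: 4 + 8*I ≈ 4.0 + 8.0*I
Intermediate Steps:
s(h) = sqrt(14 + h)
p(j) = -4*j*(2 - j) (p(j) = (((1*j + j)*(-j + 2))*1)*(-2) = (((j + j)*(2 - j))*1)*(-2) = (((2*j)*(2 - j))*1)*(-2) = ((2*j*(2 - j))*1)*(-2) = (2*j*(2 - j))*(-2) = -4*j*(2 - j))
-p(s(-15)) = -4*sqrt(14 - 15)*(-2 + sqrt(14 - 15)) = -4*sqrt(-1)*(-2 + sqrt(-1)) = -4*I*(-2 + I)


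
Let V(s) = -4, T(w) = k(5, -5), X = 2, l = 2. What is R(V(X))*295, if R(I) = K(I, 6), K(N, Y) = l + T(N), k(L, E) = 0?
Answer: 590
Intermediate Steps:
T(w) = 0
K(N, Y) = 2 (K(N, Y) = 2 + 0 = 2)
R(I) = 2
R(V(X))*295 = 2*295 = 590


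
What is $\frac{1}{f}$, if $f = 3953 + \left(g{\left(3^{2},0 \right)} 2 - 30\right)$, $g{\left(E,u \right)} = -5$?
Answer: $\frac{1}{3913} \approx 0.00025556$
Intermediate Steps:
$f = 3913$ ($f = 3953 - 40 = 3913$)
$\frac{1}{f} = \frac{1}{3913}$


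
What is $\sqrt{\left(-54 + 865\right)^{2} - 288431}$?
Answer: $\sqrt{369290} \approx 607.69$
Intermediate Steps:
$\sqrt{\left(-54 + 865\right)^{2} - 288431} = \sqrt{811^{2} - 288431} = \sqrt{657721 - 288431} = \sqrt{369290}$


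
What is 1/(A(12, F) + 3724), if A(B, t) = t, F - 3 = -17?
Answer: 1/3710 ≈ 0.00026954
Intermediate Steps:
F = -14 (F = 3 - 17 = -14)
1/(A(12, F) + 3724) = 1/(-14 + 3724) = 1/3710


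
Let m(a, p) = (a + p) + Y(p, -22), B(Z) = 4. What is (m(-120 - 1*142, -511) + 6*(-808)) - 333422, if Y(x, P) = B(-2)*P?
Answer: -339131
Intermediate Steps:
Y(x, P) = 4*P
m(a, p) = -88 + a + p (m(a, p) = (a + p) + 4*(-22) = (a + p) - 88 = -88 + a + p)
(m(-120 - 1*142, -511) + 6*(-808)) - 333422 = ((-88 + (-120 - 1*142) - 511) + 6*(-808)) - 333422 = ((-88 + (-120 - 142) - 511) - 4848) - 333422 = ((-88 - 262 - 511) - 4848) - 333422 = (-861 - 4848) - 333422 = -5709 - 333422 = -339131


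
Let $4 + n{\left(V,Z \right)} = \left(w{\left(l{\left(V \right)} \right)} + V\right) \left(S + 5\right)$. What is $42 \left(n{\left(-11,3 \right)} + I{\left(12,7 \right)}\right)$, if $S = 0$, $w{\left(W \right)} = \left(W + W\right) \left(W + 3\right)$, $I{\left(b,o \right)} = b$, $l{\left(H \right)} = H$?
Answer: $34986$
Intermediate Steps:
$w{\left(W \right)} = 2 W \left(3 + W\right)$
$n{\left(V,Z \right)} = -4 + 5 V + 10 V \left(3 + V\right)$ ($n{\left(V,Z \right)} = -4 + \left(2 V \left(3 + V\right) + V\right) \left(0 + 5\right) = -4 + \left(V + 2 V \left(3 + V\right)\right) 5 = -4 + \left(5 V + 10 V \left(3 + V\right)\right) = -4 + 5 V + 10 V \left(3 + V\right)$)
$42 \left(n{\left(-11,3 \right)} + I{\left(12,7 \right)}\right) = 42 \left(\left(-4 + 10 \left(-11\right)^{2} + 35 \left(-11\right)\right) + 12\right) = 42 \left(\left(-4 + 10 \cdot 121 - 385\right) + 12\right) = 42 \left(\left(-4 + 1210 - 385\right) + 12\right) = 42 \left(821 + 12\right) = 42 \cdot 833 = 34986$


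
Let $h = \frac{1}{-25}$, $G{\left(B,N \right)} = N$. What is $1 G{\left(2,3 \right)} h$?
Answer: $- \frac{3}{25} \approx -0.12$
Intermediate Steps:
$h = - \frac{1}{25} \approx -0.04$
$1 G{\left(2,3 \right)} h = 1 \cdot 3 \left(- \frac{1}{25}\right) = 3 \left(- \frac{1}{25}\right) = - \frac{3}{25}$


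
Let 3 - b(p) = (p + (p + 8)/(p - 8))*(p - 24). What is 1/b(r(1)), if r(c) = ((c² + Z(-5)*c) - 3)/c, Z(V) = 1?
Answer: -9/373 ≈ -0.024129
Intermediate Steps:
r(c) = (-3 + c + c²)/c (r(c) = ((c² + 1*c) - 3)/c = ((c² + c) - 3)/c = ((c + c²) - 3)/c = (-3 + c + c²)/c)
b(p) = 3 - (-24 + p)*(p + (8 + p)/(-8 + p)) (b(p) = 3 - (p + (p + 8)/(p - 8))*(p - 24) = 3 - (p + (8 + p)/(-8 + p))*(-24 + p) = 3 - (-24 + p)*(p + (8 + p)/(-8 + p)))
1/b(r(1)) = 1/((168 - (1 + 1 - 3/1)³ - 173*(1 + 1 - 3/1) + 31*(1 + 1 - 3/1)²)/(-8 + (1 + 1 - 3/1))) = 1/((168 - (1 + 1 - 3*1)³ - 173*(1 + 1 - 3*1) + 31*(1 + 1 - 3*1)²)/(-8 + (1 + 1 - 3*1))) = 1/((168 - (1 + 1 - 3)³ - 173*(1 + 1 - 3) + 31*(1 + 1 - 3)²)/(-8 + (1 + 1 - 3))) = 1/((168 - 1*(-1)³ - 173*(-1) + 31*(-1)²)/(-8 - 1)) = 1/((168 - 1*(-1) + 173 + 31*1)/(-9)) = 1/(-(168 + 1 + 173 + 31)/9) = 1/(-⅑*373) = 1/(-373/9) = -9/373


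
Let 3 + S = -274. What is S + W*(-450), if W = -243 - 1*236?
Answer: 215273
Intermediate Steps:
S = -277 (S = -3 - 274 = -277)
W = -479 (W = -243 - 236 = -479)
S + W*(-450) = -277 - 479*(-450) = -277 + 215550 = 215273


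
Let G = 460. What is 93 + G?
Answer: 553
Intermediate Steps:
93 + G = 93 + 460 = 553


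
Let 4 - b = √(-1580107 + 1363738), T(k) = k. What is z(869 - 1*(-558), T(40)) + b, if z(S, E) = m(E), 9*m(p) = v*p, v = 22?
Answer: 916/9 - 3*I*√24041 ≈ 101.78 - 465.15*I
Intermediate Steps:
m(p) = 22*p/9 (m(p) = (22*p)/9 = 22*p/9)
z(S, E) = 22*E/9
b = 4 - 3*I*√24041 (b = 4 - √(-1580107 + 1363738) = 4 - √(-216369) = 4 - 3*I*√24041 ≈ 4.0 - 465.15*I)
z(869 - 1*(-558), T(40)) + b = (22/9)*40 + (4 - 3*I*√24041) = 880/9 + (4 - 3*I*√24041) = 916/9 - 3*I*√24041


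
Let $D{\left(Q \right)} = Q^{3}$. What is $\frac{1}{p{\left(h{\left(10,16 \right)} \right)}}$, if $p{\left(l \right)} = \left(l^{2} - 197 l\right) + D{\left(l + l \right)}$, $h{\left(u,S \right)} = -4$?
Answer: $\frac{1}{292} \approx 0.0034247$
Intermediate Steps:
$p{\left(l \right)} = l^{2} - 197 l + 8 l^{3}$ ($p{\left(l \right)} = \left(l^{2} - 197 l\right) + \left(l + l\right)^{3} = \left(l^{2} - 197 l\right) + \left(2 l\right)^{3} = \left(l^{2} - 197 l\right) + 8 l^{3} = l^{2} - 197 l + 8 l^{3}$)
$\frac{1}{p{\left(h{\left(10,16 \right)} \right)}} = \frac{1}{\left(-4\right) \left(-197 - 4 + 8 \left(-4\right)^{2}\right)} = \frac{1}{\left(-4\right) \left(-197 - 4 + 8 \cdot 16\right)} = \frac{1}{\left(-4\right) \left(-197 - 4 + 128\right)} = \frac{1}{\left(-4\right) \left(-73\right)} = \frac{1}{292}$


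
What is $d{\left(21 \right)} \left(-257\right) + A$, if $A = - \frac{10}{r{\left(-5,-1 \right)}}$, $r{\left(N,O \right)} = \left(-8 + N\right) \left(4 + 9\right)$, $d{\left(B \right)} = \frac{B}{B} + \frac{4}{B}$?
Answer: $- \frac{1085615}{3549} \approx -305.89$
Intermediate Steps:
$d{\left(B \right)} = 1 + \frac{4}{B}$
$r{\left(N,O \right)} = -104 + 13 N$ ($r{\left(N,O \right)} = \left(-8 + N\right) 13 = -104 + 13 N$)
$A = \frac{10}{169}$ ($A = - \frac{10}{-104 + 13 \left(-5\right)} = - \frac{10}{-104 - 65} = - \frac{10}{-169} = \left(-10\right) \left(- \frac{1}{169}\right) = \frac{10}{169} \approx 0.059172$)
$d{\left(21 \right)} \left(-257\right) + A = \frac{4 + 21}{21} \left(-257\right) + \frac{10}{169} = \frac{1}{21} \cdot 25 \left(-257\right) + \frac{10}{169} = \frac{25}{21} \left(-257\right) + \frac{10}{169} = - \frac{6425}{21} + \frac{10}{169} = - \frac{1085615}{3549}$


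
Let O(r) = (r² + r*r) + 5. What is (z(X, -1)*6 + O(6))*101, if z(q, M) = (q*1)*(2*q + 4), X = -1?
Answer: 6565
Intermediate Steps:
O(r) = 5 + 2*r² (O(r) = (r² + r²) + 5 = 2*r² + 5 = 5 + 2*r²)
z(q, M) = q*(4 + 2*q)
(z(X, -1)*6 + O(6))*101 = ((2*(-1)*(2 - 1))*6 + (5 + 2*6²))*101 = ((2*(-1)*1)*6 + (5 + 2*36))*101 = (-2*6 + (5 + 72))*101 = (-12 + 77)*101 = 65*101 = 6565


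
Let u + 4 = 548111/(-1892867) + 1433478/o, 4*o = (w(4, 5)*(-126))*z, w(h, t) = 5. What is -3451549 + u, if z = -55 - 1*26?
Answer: -55564173959245526/16098833835 ≈ -3.4514e+6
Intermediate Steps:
z = -81 (z = -55 - 26 = -81)
o = 25515/2 (o = ((5*(-126))*(-81))/4 = (-630*(-81))/4 = (1/4)*51030 = 25515/2 ≈ 12758.)
u = 1739865114889/16098833835 (u = -4 + (548111/(-1892867) + 1433478/(25515/2)) = -4 + (548111*(-1/1892867) + 1433478*(2/25515)) = -4 + (-548111/1892867 + 955652/8505) = -4 + 1804260450229/16098833835 = 1739865114889/16098833835 ≈ 108.07)
-3451549 + u = -3451549 + 1739865114889/16098833835 = -55564173959245526/16098833835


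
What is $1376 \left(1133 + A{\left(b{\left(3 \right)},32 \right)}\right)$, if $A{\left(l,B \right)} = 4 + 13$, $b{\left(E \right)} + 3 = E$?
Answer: $1582400$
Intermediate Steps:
$b{\left(E \right)} = -3 + E$
$A{\left(l,B \right)} = 17$
$1376 \left(1133 + A{\left(b{\left(3 \right)},32 \right)}\right) = 1376 \left(1133 + 17\right) = 1376 \cdot 1150 = 1582400$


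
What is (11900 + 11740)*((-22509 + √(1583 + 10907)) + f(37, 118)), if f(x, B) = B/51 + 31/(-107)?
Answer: -967826075840/1819 + 23640*√12490 ≈ -5.2942e+8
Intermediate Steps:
f(x, B) = -31/107 + B/51 (f(x, B) = B*(1/51) + 31*(-1/107) = B/51 - 31/107 = -31/107 + B/51)
(11900 + 11740)*((-22509 + √(1583 + 10907)) + f(37, 118)) = (11900 + 11740)*((-22509 + √(1583 + 10907)) + (-31/107 + (1/51)*118)) = 23640*((-22509 + √12490) + (-31/107 + 118/51)) = 23640*((-22509 + √12490) + 11045/5457) = 23640*(-122820568/5457 + √12490) = -967826075840/1819 + 23640*√12490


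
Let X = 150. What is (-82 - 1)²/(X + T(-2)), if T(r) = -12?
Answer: 6889/138 ≈ 49.920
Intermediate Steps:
(-82 - 1)²/(X + T(-2)) = (-82 - 1)²/(150 - 12) = (-83)²/138 = 6889*(1/138) = 6889/138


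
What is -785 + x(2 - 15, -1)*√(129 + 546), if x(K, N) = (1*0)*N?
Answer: -785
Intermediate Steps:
x(K, N) = 0 (x(K, N) = 0*N = 0)
-785 + x(2 - 15, -1)*√(129 + 546) = -785 + 0*√(129 + 546) = -785 + 0*√675 = -785 + 0*(15*√3) = -785 + 0 = -785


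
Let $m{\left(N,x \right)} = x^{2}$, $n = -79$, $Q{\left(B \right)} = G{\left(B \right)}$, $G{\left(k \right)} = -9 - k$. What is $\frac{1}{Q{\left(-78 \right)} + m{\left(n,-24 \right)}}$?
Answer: $\frac{1}{645} \approx 0.0015504$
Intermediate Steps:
$Q{\left(B \right)} = -9 - B$
$\frac{1}{Q{\left(-78 \right)} + m{\left(n,-24 \right)}} = \frac{1}{\left(-9 - -78\right) + \left(-24\right)^{2}} = \frac{1}{\left(-9 + 78\right) + 576} = \frac{1}{69 + 576} = \frac{1}{645}$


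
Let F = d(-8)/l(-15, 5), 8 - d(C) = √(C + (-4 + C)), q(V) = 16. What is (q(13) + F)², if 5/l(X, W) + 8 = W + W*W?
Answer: 55856/25 - 22528*I*√5/25 ≈ 2234.2 - 2015.0*I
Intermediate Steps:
l(X, W) = 5/(-8 + W + W²) (l(X, W) = 5/(-8 + (W + W*W)) = 5/(-8 + (W + W²)) = 5/(-8 + W + W²))
d(C) = 8 - √(-4 + 2*C) (d(C) = 8 - √(C + (-4 + C)) = 8 - √(-4 + 2*C))
F = 176/5 - 44*I*√5/5 (F = (8 - √(-4 + 2*(-8)))/((5/(-8 + 5 + 5²))) = (8 - √(-4 - 16))/((5/(-8 + 5 + 25))) = (8 - √(-20))/((5/22)) = (8 - 2*I*√5)/((5*(1/22))) = (8 - 2*I*√5)/(5/22) = (8 - 2*I*√5)*(22/5) = 176/5 - 44*I*√5/5 ≈ 35.2 - 19.677*I)
(q(13) + F)² = (16 + (176/5 - 44*I*√5/5))² = (256/5 - 44*I*√5/5)²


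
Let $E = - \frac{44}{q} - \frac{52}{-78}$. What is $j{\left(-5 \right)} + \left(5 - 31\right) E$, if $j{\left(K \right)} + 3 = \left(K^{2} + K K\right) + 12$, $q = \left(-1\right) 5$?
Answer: $- \frac{2807}{15} \approx -187.13$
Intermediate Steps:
$q = -5$
$j{\left(K \right)} = 9 + 2 K^{2}$ ($j{\left(K \right)} = -3 + \left(\left(K^{2} + K K\right) + 12\right) = -3 + \left(\left(K^{2} + K^{2}\right) + 12\right) = -3 + \left(2 K^{2} + 12\right) = -3 + \left(12 + 2 K^{2}\right) = 9 + 2 K^{2}$)
$E = \frac{142}{15}$ ($E = - \frac{44}{-5} - \frac{52}{-78} = \left(-44\right) \left(- \frac{1}{5}\right) - - \frac{2}{3} = \frac{44}{5} + \frac{2}{3} = \frac{142}{15} \approx 9.4667$)
$j{\left(-5 \right)} + \left(5 - 31\right) E = \left(9 + 2 \left(-5\right)^{2}\right) + \left(5 - 31\right) \frac{142}{15} = \left(9 + 2 \cdot 25\right) - \frac{3692}{15} = \left(9 + 50\right) - \frac{3692}{15} = 59 - \frac{3692}{15} = - \frac{2807}{15}$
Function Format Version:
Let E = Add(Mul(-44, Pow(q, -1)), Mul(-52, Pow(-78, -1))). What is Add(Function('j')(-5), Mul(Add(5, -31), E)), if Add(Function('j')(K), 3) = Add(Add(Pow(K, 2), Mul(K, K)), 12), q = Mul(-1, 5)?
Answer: Rational(-2807, 15) ≈ -187.13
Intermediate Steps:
q = -5
Function('j')(K) = Add(9, Mul(2, Pow(K, 2))) (Function('j')(K) = Add(-3, Add(Add(Pow(K, 2), Mul(K, K)), 12)) = Add(-3, Add(Add(Pow(K, 2), Pow(K, 2)), 12)) = Add(-3, Add(Mul(2, Pow(K, 2)), 12)) = Add(-3, Add(12, Mul(2, Pow(K, 2)))) = Add(9, Mul(2, Pow(K, 2))))
E = Rational(142, 15) (E = Add(Mul(-44, Pow(-5, -1)), Mul(-52, Pow(-78, -1))) = Add(Mul(-44, Rational(-1, 5)), Mul(-52, Rational(-1, 78))) = Add(Rational(44, 5), Rational(2, 3)) = Rational(142, 15) ≈ 9.4667)
Add(Function('j')(-5), Mul(Add(5, -31), E)) = Add(Add(9, Mul(2, Pow(-5, 2))), Mul(Add(5, -31), Rational(142, 15))) = Add(Add(9, Mul(2, 25)), Mul(-26, Rational(142, 15))) = Add(Add(9, 50), Rational(-3692, 15)) = Add(59, Rational(-3692, 15)) = Rational(-2807, 15)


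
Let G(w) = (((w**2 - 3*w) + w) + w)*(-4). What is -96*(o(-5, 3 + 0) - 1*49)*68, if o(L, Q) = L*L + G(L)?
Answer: 940032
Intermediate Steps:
G(w) = -4*w**2 + 4*w (G(w) = ((w**2 - 2*w) + w)*(-4) = (w**2 - w)*(-4) = -4*w**2 + 4*w)
o(L, Q) = L**2 + 4*L*(1 - L) (o(L, Q) = L*L + 4*L*(1 - L) = L**2 + 4*L*(1 - L))
-96*(o(-5, 3 + 0) - 1*49)*68 = -96*(-5*(4 - 3*(-5)) - 1*49)*68 = -96*(-5*(4 + 15) - 49)*68 = -96*(-5*19 - 49)*68 = -96*(-95 - 49)*68 = -96*(-144)*68 = 13824*68 = 940032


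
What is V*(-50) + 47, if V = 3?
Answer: -103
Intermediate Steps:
V*(-50) + 47 = 3*(-50) + 47 = -150 + 47 = -103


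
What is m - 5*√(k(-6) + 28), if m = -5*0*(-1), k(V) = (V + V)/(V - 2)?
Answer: -5*√118/2 ≈ -27.157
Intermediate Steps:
k(V) = 2*V/(-2 + V) (k(V) = (2*V)/(-2 + V) = 2*V/(-2 + V))
m = 0 (m = 0*(-1) = 0)
m - 5*√(k(-6) + 28) = 0 - 5*√(2*(-6)/(-2 - 6) + 28) = 0 - 5*√(2*(-6)/(-8) + 28) = 0 - 5*√(2*(-6)*(-⅛) + 28) = 0 - 5*√(3/2 + 28) = 0 - 5*√118/2 = -5*√118/2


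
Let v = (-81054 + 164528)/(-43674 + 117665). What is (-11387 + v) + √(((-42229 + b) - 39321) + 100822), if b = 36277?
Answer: -842452043/73991 + √55549 ≈ -11150.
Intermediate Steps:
v = 83474/73991 ≈ 1.1282
(-11387 + v) + √(((-42229 + b) - 39321) + 100822) = (-11387 + 83474/73991) + √(((-42229 + 36277) - 39321) + 100822) = -842452043/73991 + √((-5952 - 39321) + 100822) = -842452043/73991 + √(-45273 + 100822) = -842452043/73991 + √55549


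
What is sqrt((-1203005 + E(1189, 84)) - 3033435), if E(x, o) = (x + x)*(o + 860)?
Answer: 2*I*sqrt(497902) ≈ 1411.2*I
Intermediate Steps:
E(x, o) = 2*x*(860 + o) (E(x, o) = (2*x)*(860 + o) = 2*x*(860 + o))
sqrt((-1203005 + E(1189, 84)) - 3033435) = sqrt((-1203005 + 2*1189*(860 + 84)) - 3033435) = sqrt((-1203005 + 2*1189*944) - 3033435) = sqrt((-1203005 + 2244832) - 3033435) = sqrt(1041827 - 3033435) = sqrt(-1991608) = 2*I*sqrt(497902)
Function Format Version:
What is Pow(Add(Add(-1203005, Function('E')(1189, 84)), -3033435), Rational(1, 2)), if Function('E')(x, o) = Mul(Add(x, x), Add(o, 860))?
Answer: Mul(2, I, Pow(497902, Rational(1, 2))) ≈ Mul(1411.2, I)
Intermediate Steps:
Function('E')(x, o) = Mul(2, x, Add(860, o)) (Function('E')(x, o) = Mul(Mul(2, x), Add(860, o)) = Mul(2, x, Add(860, o)))
Pow(Add(Add(-1203005, Function('E')(1189, 84)), -3033435), Rational(1, 2)) = Pow(Add(Add(-1203005, Mul(2, 1189, Add(860, 84))), -3033435), Rational(1, 2)) = Pow(Add(Add(-1203005, Mul(2, 1189, 944)), -3033435), Rational(1, 2)) = Pow(Add(Add(-1203005, 2244832), -3033435), Rational(1, 2)) = Pow(Add(1041827, -3033435), Rational(1, 2)) = Pow(-1991608, Rational(1, 2)) = Mul(2, I, Pow(497902, Rational(1, 2)))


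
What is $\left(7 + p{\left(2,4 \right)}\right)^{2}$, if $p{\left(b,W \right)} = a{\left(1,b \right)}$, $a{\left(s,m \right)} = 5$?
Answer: $144$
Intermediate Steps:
$p{\left(b,W \right)} = 5$
$\left(7 + p{\left(2,4 \right)}\right)^{2} = \left(7 + 5\right)^{2} = 12^{2} = 144$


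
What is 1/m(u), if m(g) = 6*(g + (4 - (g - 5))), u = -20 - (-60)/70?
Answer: 1/54 ≈ 0.018519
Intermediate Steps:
u = -134/7 (u = -20 - (-60)/70 = -20 - 1*(-6/7) = -20 + 6/7 = -134/7 ≈ -19.143)
m(g) = 54 (m(g) = 6*(g + (4 - (-5 + g))) = 6*(g + (4 + (5 - g))) = 6*(g + (9 - g)) = 6*9 = 54)
1/m(u) = 1/54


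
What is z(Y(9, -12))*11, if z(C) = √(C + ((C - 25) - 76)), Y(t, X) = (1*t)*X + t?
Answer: 11*I*√299 ≈ 190.21*I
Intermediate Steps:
Y(t, X) = t + X*t (Y(t, X) = t*X + t = X*t + t = t + X*t)
z(C) = √(-101 + 2*C) (z(C) = √(C + ((-25 + C) - 76)) = √(C + (-101 + C)) = √(-101 + 2*C))
z(Y(9, -12))*11 = √(-101 + 2*(9*(1 - 12)))*11 = √(-101 + 2*(9*(-11)))*11 = √(-101 + 2*(-99))*11 = √(-101 - 198)*11 = √(-299)*11 = (I*√299)*11 = 11*I*√299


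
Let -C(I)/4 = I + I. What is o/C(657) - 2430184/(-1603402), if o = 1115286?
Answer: -147956562989/702290076 ≈ -210.68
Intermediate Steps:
C(I) = -8*I (C(I) = -4*(I + I) = -8*I)
o/C(657) - 2430184/(-1603402) = 1115286/((-8*657)) - 2430184/(-1603402) = 1115286/(-5256) - 2430184*(-1/1603402) = 1115286*(-1/5256) + 1215092/801701 = -185881/876 + 1215092/801701 = -147956562989/702290076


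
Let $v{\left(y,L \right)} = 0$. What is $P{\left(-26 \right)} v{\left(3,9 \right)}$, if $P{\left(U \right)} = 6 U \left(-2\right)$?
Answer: $0$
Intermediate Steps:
$P{\left(U \right)} = - 12 U$
$P{\left(-26 \right)} v{\left(3,9 \right)} = \left(-12\right) \left(-26\right) 0 = 312 \cdot 0 = 0$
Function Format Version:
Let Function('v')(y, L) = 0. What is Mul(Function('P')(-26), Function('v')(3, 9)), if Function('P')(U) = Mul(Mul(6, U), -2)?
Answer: 0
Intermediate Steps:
Function('P')(U) = Mul(-12, U)
Mul(Function('P')(-26), Function('v')(3, 9)) = Mul(Mul(-12, -26), 0) = Mul(312, 0) = 0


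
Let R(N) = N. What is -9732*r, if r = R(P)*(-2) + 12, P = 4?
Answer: -38928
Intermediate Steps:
r = 4 (r = 4*(-2) + 12 = -8 + 12 = 4)
-9732*r = -9732*4 = -38928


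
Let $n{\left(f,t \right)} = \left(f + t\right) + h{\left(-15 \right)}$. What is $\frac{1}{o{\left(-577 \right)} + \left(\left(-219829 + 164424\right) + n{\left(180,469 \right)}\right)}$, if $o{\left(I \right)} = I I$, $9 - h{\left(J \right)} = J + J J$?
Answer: $\frac{1}{277972} \approx 3.5975 \cdot 10^{-6}$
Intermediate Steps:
$h{\left(J \right)} = 9 - J - J^{2}$ ($h{\left(J \right)} = 9 - \left(J + J J\right) = 9 - \left(J + J^{2}\right) = 9 - J - J^{2}$)
$n{\left(f,t \right)} = -201 + f + t$ ($n{\left(f,t \right)} = \left(f + t\right) - 201 = -201 + f + t$)
$o{\left(I \right)} = I^{2}$
$\frac{1}{o{\left(-577 \right)} + \left(\left(-219829 + 164424\right) + n{\left(180,469 \right)}\right)} = \frac{1}{\left(-577\right)^{2} + \left(\left(-219829 + 164424\right) + \left(-201 + 180 + 469\right)\right)} = \frac{1}{332929 + \left(-55405 + 448\right)} = \frac{1}{332929 - 54957} = \frac{1}{277972}$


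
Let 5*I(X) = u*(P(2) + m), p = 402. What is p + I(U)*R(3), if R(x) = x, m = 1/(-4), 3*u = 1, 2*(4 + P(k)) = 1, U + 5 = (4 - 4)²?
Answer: 1605/4 ≈ 401.25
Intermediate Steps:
U = -5 (U = -5 + (4 - 4)² = -5 + 0² = -5 + 0 = -5)
P(k) = -7/2 (P(k) = -4 + (½)*1 = -4 + ½ = -7/2)
u = ⅓ (u = (⅓)*1 = ⅓ ≈ 0.33333)
m = -¼ ≈ -0.25000
I(X) = -¼ (I(X) = ((-7/2 - ¼)/3)/5 = ((⅓)*(-15/4))/5 = (⅕)*(-5/4) = -¼)
p + I(U)*R(3) = 402 - ¼*3 = 402 - ¾ = 1605/4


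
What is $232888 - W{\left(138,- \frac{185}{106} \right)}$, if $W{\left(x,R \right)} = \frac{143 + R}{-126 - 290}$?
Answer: $\frac{10269444221}{44096} \approx 2.3289 \cdot 10^{5}$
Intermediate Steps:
$W{\left(x,R \right)} = - \frac{11}{32} - \frac{R}{416}$ ($W{\left(x,R \right)} = \frac{143 + R}{-416} = \left(143 + R\right) \left(- \frac{1}{416}\right) = - \frac{11}{32} - \frac{R}{416}$)
$232888 - W{\left(138,- \frac{185}{106} \right)} = 232888 - \left(- \frac{11}{32} - \frac{\left(-185\right) \frac{1}{106}}{416}\right) = 232888 - \left(- \frac{11}{32} - - \frac{185}{44096}\right) = 232888 - \left(- \frac{11}{32} + \frac{185}{44096}\right) = 232888 - - \frac{14973}{44096} = 232888 + \frac{14973}{44096} = \frac{10269444221}{44096}$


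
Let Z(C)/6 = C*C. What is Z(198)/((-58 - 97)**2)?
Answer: 235224/24025 ≈ 9.7908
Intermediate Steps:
Z(C) = 6*C**2 (Z(C) = 6*(C*C) = 6*C**2)
Z(198)/((-58 - 97)**2) = (6*198**2)/((-58 - 97)**2) = (6*39204)/((-155)**2) = 235224/24025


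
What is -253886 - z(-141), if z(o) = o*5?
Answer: -253181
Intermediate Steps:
z(o) = 5*o
-253886 - z(-141) = -253886 - 5*(-141) = -253886 - 1*(-705) = -253886 + 705 = -253181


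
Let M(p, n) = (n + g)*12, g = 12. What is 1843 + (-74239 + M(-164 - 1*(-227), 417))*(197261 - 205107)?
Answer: 542089829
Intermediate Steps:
M(p, n) = 144 + 12*n (M(p, n) = (n + 12)*12 = (12 + n)*12 = 144 + 12*n)
1843 + (-74239 + M(-164 - 1*(-227), 417))*(197261 - 205107) = 1843 + (-74239 + (144 + 12*417))*(197261 - 205107) = 1843 + (-74239 + (144 + 5004))*(-7846) = 1843 + (-74239 + 5148)*(-7846) = 1843 - 69091*(-7846) = 1843 + 542087986 = 542089829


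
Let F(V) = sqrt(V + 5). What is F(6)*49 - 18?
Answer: -18 + 49*sqrt(11) ≈ 144.51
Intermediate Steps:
F(V) = sqrt(5 + V)
F(6)*49 - 18 = sqrt(5 + 6)*49 - 18 = sqrt(11)*49 - 18 = 49*sqrt(11) - 18 = -18 + 49*sqrt(11)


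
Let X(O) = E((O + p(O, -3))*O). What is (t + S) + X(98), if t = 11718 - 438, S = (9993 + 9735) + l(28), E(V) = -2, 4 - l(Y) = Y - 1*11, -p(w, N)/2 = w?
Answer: 30993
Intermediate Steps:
p(w, N) = -2*w
l(Y) = 15 - Y (l(Y) = 4 - (Y - 1*11) = 4 - (Y - 11) = 4 - (-11 + Y) = 4 + (11 - Y) = 15 - Y)
S = 19715 (S = (9993 + 9735) + (15 - 1*28) = 19728 + (15 - 28) = 19728 - 13 = 19715)
X(O) = -2
t = 11280
(t + S) + X(98) = (11280 + 19715) - 2 = 30995 - 2 = 30993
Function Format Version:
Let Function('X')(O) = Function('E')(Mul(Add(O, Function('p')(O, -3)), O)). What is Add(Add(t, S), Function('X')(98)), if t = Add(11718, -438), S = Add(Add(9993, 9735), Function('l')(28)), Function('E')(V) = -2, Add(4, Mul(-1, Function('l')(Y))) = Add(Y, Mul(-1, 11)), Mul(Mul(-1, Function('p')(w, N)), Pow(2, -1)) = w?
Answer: 30993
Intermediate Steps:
Function('p')(w, N) = Mul(-2, w)
Function('l')(Y) = Add(15, Mul(-1, Y)) (Function('l')(Y) = Add(4, Mul(-1, Add(Y, Mul(-1, 11)))) = Add(4, Mul(-1, Add(Y, -11))) = Add(4, Mul(-1, Add(-11, Y))) = Add(4, Add(11, Mul(-1, Y))) = Add(15, Mul(-1, Y)))
S = 19715 (S = Add(Add(9993, 9735), Add(15, Mul(-1, 28))) = Add(19728, Add(15, -28)) = Add(19728, -13) = 19715)
Function('X')(O) = -2
t = 11280
Add(Add(t, S), Function('X')(98)) = Add(Add(11280, 19715), -2) = Add(30995, -2) = 30993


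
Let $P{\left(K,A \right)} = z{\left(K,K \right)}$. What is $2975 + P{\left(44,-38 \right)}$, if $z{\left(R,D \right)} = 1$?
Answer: $2976$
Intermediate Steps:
$P{\left(K,A \right)} = 1$
$2975 + P{\left(44,-38 \right)} = 2975 + 1 = 2976$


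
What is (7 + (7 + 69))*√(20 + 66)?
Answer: 83*√86 ≈ 769.71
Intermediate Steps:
(7 + (7 + 69))*√(20 + 66) = (7 + 76)*√86 = 83*√86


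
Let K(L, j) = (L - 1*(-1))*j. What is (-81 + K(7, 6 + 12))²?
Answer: 3969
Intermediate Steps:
K(L, j) = j*(1 + L) (K(L, j) = (L + 1)*j = (1 + L)*j = j*(1 + L))
(-81 + K(7, 6 + 12))² = (-81 + (6 + 12)*(1 + 7))² = (-81 + 18*8)² = (-81 + 144)² = 63² = 3969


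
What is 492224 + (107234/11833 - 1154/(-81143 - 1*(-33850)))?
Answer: 275462529468300/559618069 ≈ 4.9223e+5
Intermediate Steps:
492224 + (107234/11833 - 1154/(-81143 - 1*(-33850))) = 492224 + (107234*(1/11833) - 1154/(-81143 + 33850)) = 492224 + (107234/11833 - 1154/(-47293)) = 492224 + (107234/11833 - 1154*(-1/47293)) = 492224 + (107234/11833 + 1154/47293) = 492224 + 5085072844/559618069 = 275462529468300/559618069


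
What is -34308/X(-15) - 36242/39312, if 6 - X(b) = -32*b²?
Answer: -134156329/23606856 ≈ -5.6829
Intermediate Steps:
X(b) = 6 + 32*b² (X(b) = 6 - (-32)*b² = 6 + 32*b²)
-34308/X(-15) - 36242/39312 = -34308/(6 + 32*(-15)²) - 36242/39312 = -34308/(6 + 32*225) - 36242*1/39312 = -34308/(6 + 7200) - 18121/19656 = -34308/7206 - 18121/19656 = -34308*1/7206 - 18121/19656 = -5718/1201 - 18121/19656 = -134156329/23606856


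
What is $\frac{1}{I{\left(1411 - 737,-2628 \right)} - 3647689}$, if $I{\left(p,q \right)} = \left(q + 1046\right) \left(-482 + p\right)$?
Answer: $- \frac{1}{3951433} \approx -2.5307 \cdot 10^{-7}$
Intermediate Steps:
$I{\left(p,q \right)} = \left(-482 + p\right) \left(1046 + q\right)$ ($I{\left(p,q \right)} = \left(1046 + q\right) \left(-482 + p\right) = \left(-482 + p\right) \left(1046 + q\right)$)
$\frac{1}{I{\left(1411 - 737,-2628 \right)} - 3647689} = \frac{1}{\left(-504172 - -1266696 + 1046 \left(1411 - 737\right) + \left(1411 - 737\right) \left(-2628\right)\right) - 3647689} = \frac{1}{\left(-504172 + 1266696 + 1046 \cdot 674 + 674 \left(-2628\right)\right) - 3647689} = \frac{1}{\left(-504172 + 1266696 + 705004 - 1771272\right) - 3647689} = \frac{1}{-303744 - 3647689} = \frac{1}{-3951433} = - \frac{1}{3951433}$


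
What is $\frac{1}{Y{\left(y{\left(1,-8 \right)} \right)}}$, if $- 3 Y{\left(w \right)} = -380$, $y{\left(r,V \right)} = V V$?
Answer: $\frac{3}{380} \approx 0.0078947$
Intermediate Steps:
$y{\left(r,V \right)} = V^{2}$
$Y{\left(w \right)} = \frac{380}{3}$ ($Y{\left(w \right)} = \left(- \frac{1}{3}\right) \left(-380\right) = \frac{380}{3}$)
$\frac{1}{Y{\left(y{\left(1,-8 \right)} \right)}} = \frac{1}{\frac{380}{3}} = \frac{3}{380}$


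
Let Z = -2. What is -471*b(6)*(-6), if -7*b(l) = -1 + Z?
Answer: 8478/7 ≈ 1211.1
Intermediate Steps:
b(l) = 3/7 (b(l) = -(-1 - 2)/7 = -⅐*(-3) = 3/7)
-471*b(6)*(-6) = -1413*(-6)/7 = -471*(-18/7) = 8478/7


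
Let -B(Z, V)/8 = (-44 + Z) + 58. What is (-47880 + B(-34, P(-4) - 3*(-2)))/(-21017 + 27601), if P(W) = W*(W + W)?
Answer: -5965/823 ≈ -7.2479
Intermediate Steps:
P(W) = 2*W**2 (P(W) = W*(2*W) = 2*W**2)
B(Z, V) = -112 - 8*Z (B(Z, V) = -8*((-44 + Z) + 58) = -8*(14 + Z) = -112 - 8*Z)
(-47880 + B(-34, P(-4) - 3*(-2)))/(-21017 + 27601) = (-47880 + (-112 - 8*(-34)))/(-21017 + 27601) = (-47880 + (-112 + 272))/6584 = (-47880 + 160)*(1/6584) = -47720*1/6584 = -5965/823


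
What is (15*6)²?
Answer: 8100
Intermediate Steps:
(15*6)² = 90² = 8100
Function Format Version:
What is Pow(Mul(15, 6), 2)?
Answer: 8100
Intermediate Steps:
Pow(Mul(15, 6), 2) = Pow(90, 2) = 8100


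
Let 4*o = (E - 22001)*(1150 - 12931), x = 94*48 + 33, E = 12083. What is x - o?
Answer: -58412889/2 ≈ -2.9206e+7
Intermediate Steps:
x = 4545 (x = 4512 + 33 = 4545)
o = 58421979/2 (o = ((12083 - 22001)*(1150 - 12931))/4 = (-9918*(-11781))/4 = (¼)*116843958 = 58421979/2 ≈ 2.9211e+7)
x - o = 4545 - 1*58421979/2 = 4545 - 58421979/2 = -58412889/2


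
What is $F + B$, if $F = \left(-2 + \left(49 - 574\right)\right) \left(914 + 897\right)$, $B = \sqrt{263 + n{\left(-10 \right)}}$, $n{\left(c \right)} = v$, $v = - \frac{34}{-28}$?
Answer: $-954397 + \frac{3 \sqrt{5754}}{14} \approx -9.5438 \cdot 10^{5}$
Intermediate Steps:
$v = \frac{17}{14}$ ($v = \left(-34\right) \left(- \frac{1}{28}\right) = \frac{17}{14} \approx 1.2143$)
$n{\left(c \right)} = \frac{17}{14}$
$B = \frac{3 \sqrt{5754}}{14}$ ($B = \sqrt{263 + \frac{17}{14}} = \sqrt{\frac{3699}{14}} = \frac{3 \sqrt{5754}}{14} \approx 16.255$)
$F = -954397$ ($F = \left(-2 + \left(49 - 574\right)\right) 1811 = \left(-2 - 525\right) 1811 = \left(-527\right) 1811 = -954397$)
$F + B = -954397 + \frac{3 \sqrt{5754}}{14}$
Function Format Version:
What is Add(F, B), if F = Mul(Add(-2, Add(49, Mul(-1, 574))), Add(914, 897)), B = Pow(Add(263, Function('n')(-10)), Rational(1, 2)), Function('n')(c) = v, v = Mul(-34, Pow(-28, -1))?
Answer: Add(-954397, Mul(Rational(3, 14), Pow(5754, Rational(1, 2)))) ≈ -9.5438e+5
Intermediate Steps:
v = Rational(17, 14) (v = Mul(-34, Rational(-1, 28)) = Rational(17, 14) ≈ 1.2143)
Function('n')(c) = Rational(17, 14)
B = Mul(Rational(3, 14), Pow(5754, Rational(1, 2))) (B = Pow(Add(263, Rational(17, 14)), Rational(1, 2)) = Pow(Rational(3699, 14), Rational(1, 2)) = Mul(Rational(3, 14), Pow(5754, Rational(1, 2))) ≈ 16.255)
F = -954397 (F = Mul(Add(-2, Add(49, -574)), 1811) = Mul(Add(-2, -525), 1811) = Mul(-527, 1811) = -954397)
Add(F, B) = Add(-954397, Mul(Rational(3, 14), Pow(5754, Rational(1, 2))))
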